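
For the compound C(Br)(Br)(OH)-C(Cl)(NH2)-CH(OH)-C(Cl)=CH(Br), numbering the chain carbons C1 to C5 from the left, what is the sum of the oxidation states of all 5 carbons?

Each bond to a more electronegative atom (O, N, halogen) counts +1, each bond to a less electronegative atom (H, metal, B, Si) counts −1, and each C–C bond counts 0. Tallying each carbon:
C1: 1C, 1O, 2Br → 0 + 1 + 2 = +3
C2: 2C, 1N, 1Cl → 0 + 1 + 1 = +2
C3: 2C, 1H, 1O → 0 − 1 + 1 = 0
C4: 3C, 1Cl → 0 + 1 = +1
C5: 2C, 1H, 1Br → 0 − 1 + 1 = 0
Sum = +3 + 2 + 0 + 1 + 0 = +6.

+6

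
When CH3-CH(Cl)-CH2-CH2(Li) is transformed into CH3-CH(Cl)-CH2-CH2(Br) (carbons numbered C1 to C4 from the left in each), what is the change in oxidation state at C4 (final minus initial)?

+2

Before: C4 has 1 bond to C, 2 bonds to H, 1 bond to Li → oxidation state -3.
After: C4 has 1 bond to C, 2 bonds to H, 1 bond to Br → oxidation state -1.
Δ = -1 − (-3) = +2, so this is an oxidation at C4.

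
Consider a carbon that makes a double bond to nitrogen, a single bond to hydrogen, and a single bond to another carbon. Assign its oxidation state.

Bonds to more-electronegative neighbours contribute +1 each, bonds to H or metals contribute −1 each, and C–C bonds contribute 0.
The carbon has one bond to C (0), one bond to H (-1), a double bond to N (2×+1 = +2).
Oxidation state = 0 − 1 + 2 = +1.

+1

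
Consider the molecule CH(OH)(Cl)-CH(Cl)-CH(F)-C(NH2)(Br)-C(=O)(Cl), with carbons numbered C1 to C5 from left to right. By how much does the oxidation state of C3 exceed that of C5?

C3: 2C, 1H, 1F → 0 − 1 + 1 = 0
C5: 1C, 2O, 1Cl → 0 + 2 + 1 = +3
Difference: 0 − (+3) = -3.

-3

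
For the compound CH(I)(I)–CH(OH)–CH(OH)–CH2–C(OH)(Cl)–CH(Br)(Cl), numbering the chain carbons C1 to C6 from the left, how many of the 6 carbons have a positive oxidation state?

3

Tallying each carbon's bonds:
C1: 1C, 1H, 2I → 0 − 1 + 2 = +1
C2: 2C, 1H, 1O → 0 − 1 + 1 = 0
C3: 2C, 1H, 1O → 0 − 1 + 1 = 0
C4: 2C, 2H → 0 − 2 = -2
C5: 2C, 1O, 1Cl → 0 + 1 + 1 = +2
C6: 1C, 1H, 1Cl, 1Br → 0 − 1 + 1 + 1 = +1
3 carbons (C1, C5, C6) meet the condition.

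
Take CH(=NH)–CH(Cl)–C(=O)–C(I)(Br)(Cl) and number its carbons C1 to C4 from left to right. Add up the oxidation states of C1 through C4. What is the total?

+6

Each bond to a more electronegative atom (O, N, halogen) counts +1, each bond to a less electronegative atom (H, metal, B, Si) counts −1, and each C–C bond counts 0. Tallying each carbon:
C1: 1C, 1H, 2N → 0 − 1 + 2 = +1
C2: 2C, 1H, 1Cl → 0 − 1 + 1 = 0
C3: 2C, 2O → 0 + 2 = +2
C4: 1C, 1Cl, 1Br, 1I → 0 + 1 + 1 + 1 = +3
Sum = +1 + 0 + 2 + 3 = +6.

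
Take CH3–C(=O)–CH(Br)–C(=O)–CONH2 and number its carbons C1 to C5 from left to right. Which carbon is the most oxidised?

C5

Each bond to a more electronegative atom (O, N, halogen) counts +1, each bond to a less electronegative atom (H, metal, B, Si) counts −1, and each C–C bond counts 0. Tallying each carbon:
C1: 1C, 3H → 0 − 3 = -3
C2: 2C, 2O → 0 + 2 = +2
C3: 2C, 1H, 1Br → 0 − 1 + 1 = 0
C4: 2C, 2O → 0 + 2 = +2
C5: 1C, 2O, 1N → 0 + 2 + 1 = +3
The most oxidised carbon is C5 at +3.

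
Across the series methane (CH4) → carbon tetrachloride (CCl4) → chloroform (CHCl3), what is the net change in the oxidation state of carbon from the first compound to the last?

Carbon oxidation states along the series — methane: -4, carbon tetrachloride: +4, chloroform: +2.
Net change = +2 − (-4) = +6.

+6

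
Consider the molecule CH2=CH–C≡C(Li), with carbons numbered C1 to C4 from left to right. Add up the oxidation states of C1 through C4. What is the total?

-4

Count +1 for every bond to an atom more electronegative than carbon and −1 for every bond to one less electronegative; C–C bonds are 0. Tallying each carbon:
C1: 2C, 2H → 0 − 2 = -2
C2: 3C, 1H → 0 − 1 = -1
C3: 4C → 0 = 0
C4: 3C, 1Li → 0 − 1 = -1
Sum = -2 − 1 + 0 − 1 = -4.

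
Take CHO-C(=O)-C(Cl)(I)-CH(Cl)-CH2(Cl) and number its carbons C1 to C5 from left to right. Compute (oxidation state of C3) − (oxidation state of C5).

+3

C3: 2C, 1Cl, 1I → 0 + 1 + 1 = +2
C5: 1C, 2H, 1Cl → 0 − 2 + 1 = -1
Difference: +2 − (-1) = +3.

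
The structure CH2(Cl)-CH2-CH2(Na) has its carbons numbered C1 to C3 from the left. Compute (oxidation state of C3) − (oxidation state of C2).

-1

C3: 1C, 2H, 1Na → 0 − 2 − 1 = -3
C2: 2C, 2H → 0 − 2 = -2
Difference: -3 − (-2) = -1.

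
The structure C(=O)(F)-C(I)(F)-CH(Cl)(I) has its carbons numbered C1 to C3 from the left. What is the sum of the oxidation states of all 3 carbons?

Tallying each carbon's bonds:
C1: 1C, 2O, 1F → 0 + 2 + 1 = +3
C2: 2C, 1F, 1I → 0 + 1 + 1 = +2
C3: 1C, 1H, 1Cl, 1I → 0 − 1 + 1 + 1 = +1
Sum = +3 + 2 + 1 = +6.

+6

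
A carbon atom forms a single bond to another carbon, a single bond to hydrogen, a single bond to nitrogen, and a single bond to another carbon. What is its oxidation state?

The carbon has one bond to C (0), one bond to C (0), one bond to N (+1), one bond to H (-1).
Oxidation state = 0 + 0 + 1 − 1 = 0.

0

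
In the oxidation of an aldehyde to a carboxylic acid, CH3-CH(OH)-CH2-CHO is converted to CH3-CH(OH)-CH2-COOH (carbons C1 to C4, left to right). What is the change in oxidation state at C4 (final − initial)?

+2

Before: C4 has 1 bond to C, 1 bond to H, 2 bonds to O → oxidation state +1.
After: C4 has 1 bond to C, 3 bonds to O → oxidation state +3.
Δ = +3 − (+1) = +2, so this is an oxidation at C4.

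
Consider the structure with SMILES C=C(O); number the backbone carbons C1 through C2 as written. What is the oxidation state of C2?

0

Assign +1 per bond to O/N/halogen, −1 per bond to H or an electropositive element, and 0 per bond to carbon.
C2 has a double bond to C (2×0 = 0), one bond to O (+1), one bond to H (-1).
Oxidation state = 0 + 1 − 1 = 0.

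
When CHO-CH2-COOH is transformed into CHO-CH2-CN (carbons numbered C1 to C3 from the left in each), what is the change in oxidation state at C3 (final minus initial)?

0

Before: C3 has 1 bond to C, 3 bonds to O → oxidation state +3.
After: C3 has 1 bond to C, 3 bonds to N → oxidation state +3.
Δ = +3 − (+3) = 0, so no net redox change at C3.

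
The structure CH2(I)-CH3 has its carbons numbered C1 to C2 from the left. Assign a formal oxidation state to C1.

-1

Each bond to a more electronegative atom (O, N, halogen) counts +1, each bond to a less electronegative atom (H, metal, B, Si) counts −1, and each C–C bond counts 0.
C1 has one bond to C (0), one bond to I (+1), one bond to H (-1), one bond to H (-1).
Oxidation state = 0 + 1 − 1 − 1 = -1.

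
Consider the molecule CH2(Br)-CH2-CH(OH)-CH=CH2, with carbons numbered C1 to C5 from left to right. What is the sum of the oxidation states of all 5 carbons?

Count +1 for every bond to an atom more electronegative than carbon and −1 for every bond to one less electronegative; C–C bonds are 0. Tallying each carbon:
C1: 1C, 2H, 1Br → 0 − 2 + 1 = -1
C2: 2C, 2H → 0 − 2 = -2
C3: 2C, 1H, 1O → 0 − 1 + 1 = 0
C4: 3C, 1H → 0 − 1 = -1
C5: 2C, 2H → 0 − 2 = -2
Sum = -1 − 2 + 0 − 1 − 2 = -6.

-6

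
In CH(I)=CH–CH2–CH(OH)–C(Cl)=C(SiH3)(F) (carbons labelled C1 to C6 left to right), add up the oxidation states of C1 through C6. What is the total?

-2

Tallying each carbon's bonds:
C1: 2C, 1H, 1I → 0 − 1 + 1 = 0
C2: 3C, 1H → 0 − 1 = -1
C3: 2C, 2H → 0 − 2 = -2
C4: 2C, 1H, 1O → 0 − 1 + 1 = 0
C5: 3C, 1Cl → 0 + 1 = +1
C6: 2C, 1F, 1Si → 0 + 1 − 1 = 0
Sum = 0 − 1 − 2 + 0 + 1 + 0 = -2.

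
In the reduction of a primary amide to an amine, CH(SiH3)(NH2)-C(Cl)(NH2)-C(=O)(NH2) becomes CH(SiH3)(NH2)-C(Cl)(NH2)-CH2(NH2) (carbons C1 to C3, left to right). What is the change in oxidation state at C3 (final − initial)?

-4

Before: C3 has 1 bond to C, 2 bonds to O, 1 bond to N → oxidation state +3.
After: C3 has 1 bond to C, 2 bonds to H, 1 bond to N → oxidation state -1.
Δ = -1 − (+3) = -4, so this is a reduction at C3.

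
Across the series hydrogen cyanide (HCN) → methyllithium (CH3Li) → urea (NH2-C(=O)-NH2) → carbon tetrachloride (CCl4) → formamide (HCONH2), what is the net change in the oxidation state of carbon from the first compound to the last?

0

Carbon oxidation states along the series — hydrogen cyanide: +2, methyllithium: -4, urea: +4, carbon tetrachloride: +4, formamide: +2.
Net change = +2 − (+2) = 0.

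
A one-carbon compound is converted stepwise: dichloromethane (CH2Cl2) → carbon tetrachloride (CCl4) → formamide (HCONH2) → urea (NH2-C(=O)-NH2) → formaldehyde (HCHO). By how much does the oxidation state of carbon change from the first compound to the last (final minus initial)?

0

Carbon oxidation states along the series — dichloromethane: 0, carbon tetrachloride: +4, formamide: +2, urea: +4, formaldehyde: 0.
Net change = 0 − (0) = 0.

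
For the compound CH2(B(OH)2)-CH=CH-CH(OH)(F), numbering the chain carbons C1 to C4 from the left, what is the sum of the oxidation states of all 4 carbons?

-4

Assign +1 per bond to O/N/halogen, −1 per bond to H or an electropositive element, and 0 per bond to carbon. Tallying each carbon:
C1: 1C, 2H, 1B → 0 − 2 − 1 = -3
C2: 3C, 1H → 0 − 1 = -1
C3: 3C, 1H → 0 − 1 = -1
C4: 1C, 1H, 1O, 1F → 0 − 1 + 1 + 1 = +1
Sum = -3 − 1 − 1 + 1 = -4.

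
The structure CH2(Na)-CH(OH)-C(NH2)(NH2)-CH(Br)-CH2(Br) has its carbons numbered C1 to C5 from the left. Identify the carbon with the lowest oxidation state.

Count +1 for every bond to an atom more electronegative than carbon and −1 for every bond to one less electronegative; C–C bonds are 0. Tallying each carbon:
C1: 1C, 2H, 1Na → 0 − 2 − 1 = -3
C2: 2C, 1H, 1O → 0 − 1 + 1 = 0
C3: 2C, 2N → 0 + 2 = +2
C4: 2C, 1H, 1Br → 0 − 1 + 1 = 0
C5: 1C, 2H, 1Br → 0 − 2 + 1 = -1
The most reduced carbon is C1 at -3.

C1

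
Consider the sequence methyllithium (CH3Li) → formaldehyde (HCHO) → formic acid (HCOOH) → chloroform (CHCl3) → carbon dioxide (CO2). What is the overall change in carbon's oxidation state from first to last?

Carbon oxidation states along the series — methyllithium: -4, formaldehyde: 0, formic acid: +2, chloroform: +2, carbon dioxide: +4.
Net change = +4 − (-4) = +8.

+8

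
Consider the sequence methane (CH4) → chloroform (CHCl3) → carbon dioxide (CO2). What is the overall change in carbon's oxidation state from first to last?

Carbon oxidation states along the series — methane: -4, chloroform: +2, carbon dioxide: +4.
Net change = +4 − (-4) = +8.

+8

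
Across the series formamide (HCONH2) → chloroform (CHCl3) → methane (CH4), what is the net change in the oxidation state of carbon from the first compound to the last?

Carbon oxidation states along the series — formamide: +2, chloroform: +2, methane: -4.
Net change = -4 − (+2) = -6.

-6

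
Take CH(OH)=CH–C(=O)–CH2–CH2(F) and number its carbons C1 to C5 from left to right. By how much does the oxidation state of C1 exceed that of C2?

+1

C1: 2C, 1H, 1O → 0 − 1 + 1 = 0
C2: 3C, 1H → 0 − 1 = -1
Difference: 0 − (-1) = +1.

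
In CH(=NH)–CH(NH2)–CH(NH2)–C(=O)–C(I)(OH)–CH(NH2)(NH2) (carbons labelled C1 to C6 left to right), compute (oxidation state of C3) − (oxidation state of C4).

C3: 2C, 1H, 1N → 0 − 1 + 1 = 0
C4: 2C, 2O → 0 + 2 = +2
Difference: 0 − (+2) = -2.

-2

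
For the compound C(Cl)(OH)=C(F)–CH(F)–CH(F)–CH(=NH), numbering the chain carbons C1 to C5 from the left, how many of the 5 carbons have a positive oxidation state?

3

Each bond to a more electronegative atom (O, N, halogen) counts +1, each bond to a less electronegative atom (H, metal, B, Si) counts −1, and each C–C bond counts 0. Tallying each carbon:
C1: 2C, 1O, 1Cl → 0 + 1 + 1 = +2
C2: 3C, 1F → 0 + 1 = +1
C3: 2C, 1H, 1F → 0 − 1 + 1 = 0
C4: 2C, 1H, 1F → 0 − 1 + 1 = 0
C5: 1C, 1H, 2N → 0 − 1 + 2 = +1
3 carbons (C1, C2, C5) meet the condition.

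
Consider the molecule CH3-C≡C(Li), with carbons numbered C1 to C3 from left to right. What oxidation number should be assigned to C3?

-1

C3 has a triple bond to C (3×0 = 0), one bond to Li (-1).
Oxidation state = 0 − 1 = -1.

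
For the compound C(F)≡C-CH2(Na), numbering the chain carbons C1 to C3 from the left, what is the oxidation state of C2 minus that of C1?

-1

C2: 4C → 0 = 0
C1: 3C, 1F → 0 + 1 = +1
Difference: 0 − (+1) = -1.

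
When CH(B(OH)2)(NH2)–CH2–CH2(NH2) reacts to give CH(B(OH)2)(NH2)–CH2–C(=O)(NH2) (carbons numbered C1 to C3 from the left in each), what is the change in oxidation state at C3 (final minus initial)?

+4

Before: C3 has 1 bond to C, 2 bonds to H, 1 bond to N → oxidation state -1.
After: C3 has 1 bond to C, 2 bonds to O, 1 bond to N → oxidation state +3.
Δ = +3 − (-1) = +4, so this is an oxidation at C3.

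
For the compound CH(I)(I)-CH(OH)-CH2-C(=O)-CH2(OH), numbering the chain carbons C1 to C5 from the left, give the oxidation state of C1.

+1

C1 has one bond to C (0), one bond to I (+1), one bond to H (-1), one bond to I (+1).
Oxidation state = 0 + 1 − 1 + 1 = +1.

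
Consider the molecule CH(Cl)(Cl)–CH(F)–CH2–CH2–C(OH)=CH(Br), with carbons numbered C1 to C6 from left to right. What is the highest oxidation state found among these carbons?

+1

Tallying each carbon's bonds:
C1: 1C, 1H, 2Cl → 0 − 1 + 2 = +1
C2: 2C, 1H, 1F → 0 − 1 + 1 = 0
C3: 2C, 2H → 0 − 2 = -2
C4: 2C, 2H → 0 − 2 = -2
C5: 3C, 1O → 0 + 1 = +1
C6: 2C, 1H, 1Br → 0 − 1 + 1 = 0
The highest value is +1.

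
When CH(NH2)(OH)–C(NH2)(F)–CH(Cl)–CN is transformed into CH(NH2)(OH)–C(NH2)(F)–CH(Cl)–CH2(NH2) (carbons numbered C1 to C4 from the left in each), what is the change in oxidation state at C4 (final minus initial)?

-4

Before: C4 has 1 bond to C, 3 bonds to N → oxidation state +3.
After: C4 has 1 bond to C, 2 bonds to H, 1 bond to N → oxidation state -1.
Δ = -1 − (+3) = -4, so this is a reduction at C4.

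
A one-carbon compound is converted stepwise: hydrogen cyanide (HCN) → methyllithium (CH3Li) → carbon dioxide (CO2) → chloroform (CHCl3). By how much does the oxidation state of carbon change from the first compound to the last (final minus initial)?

Carbon oxidation states along the series — hydrogen cyanide: +2, methyllithium: -4, carbon dioxide: +4, chloroform: +2.
Net change = +2 − (+2) = 0.

0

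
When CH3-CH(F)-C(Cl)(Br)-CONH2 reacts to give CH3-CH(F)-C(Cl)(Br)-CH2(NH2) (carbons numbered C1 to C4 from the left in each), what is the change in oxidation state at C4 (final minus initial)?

-4

Before: C4 has 1 bond to C, 2 bonds to O, 1 bond to N → oxidation state +3.
After: C4 has 1 bond to C, 2 bonds to H, 1 bond to N → oxidation state -1.
Δ = -1 − (+3) = -4, so this is a reduction at C4.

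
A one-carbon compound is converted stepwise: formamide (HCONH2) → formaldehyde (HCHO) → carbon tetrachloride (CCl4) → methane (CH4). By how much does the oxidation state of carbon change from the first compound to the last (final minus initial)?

-6

Carbon oxidation states along the series — formamide: +2, formaldehyde: 0, carbon tetrachloride: +4, methane: -4.
Net change = -4 − (+2) = -6.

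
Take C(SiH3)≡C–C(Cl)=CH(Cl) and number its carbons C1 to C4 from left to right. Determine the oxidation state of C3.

+1

C3 has one bond to C (0), a double bond to C (2×0 = 0), one bond to Cl (+1).
Oxidation state = 0 + 0 + 1 = +1.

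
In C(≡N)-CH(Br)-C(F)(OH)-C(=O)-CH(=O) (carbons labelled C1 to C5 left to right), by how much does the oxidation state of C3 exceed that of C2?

C3: 2C, 1O, 1F → 0 + 1 + 1 = +2
C2: 2C, 1H, 1Br → 0 − 1 + 1 = 0
Difference: +2 − (0) = +2.

+2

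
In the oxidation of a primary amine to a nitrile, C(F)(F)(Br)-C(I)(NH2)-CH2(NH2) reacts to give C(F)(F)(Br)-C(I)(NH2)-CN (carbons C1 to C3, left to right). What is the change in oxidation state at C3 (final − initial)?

Before: C3 has 1 bond to C, 2 bonds to H, 1 bond to N → oxidation state -1.
After: C3 has 1 bond to C, 3 bonds to N → oxidation state +3.
Δ = +3 − (-1) = +4, so this is an oxidation at C3.

+4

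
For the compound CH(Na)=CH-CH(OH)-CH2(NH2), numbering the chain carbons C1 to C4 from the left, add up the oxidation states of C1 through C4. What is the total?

Bonds to more-electronegative neighbours contribute +1 each, bonds to H or metals contribute −1 each, and C–C bonds contribute 0. Tallying each carbon:
C1: 2C, 1H, 1Na → 0 − 1 − 1 = -2
C2: 3C, 1H → 0 − 1 = -1
C3: 2C, 1H, 1O → 0 − 1 + 1 = 0
C4: 1C, 2H, 1N → 0 − 2 + 1 = -1
Sum = -2 − 1 + 0 − 1 = -4.

-4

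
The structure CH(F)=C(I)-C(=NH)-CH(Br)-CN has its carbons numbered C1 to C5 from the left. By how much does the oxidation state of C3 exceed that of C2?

C3: 2C, 2N → 0 + 2 = +2
C2: 3C, 1I → 0 + 1 = +1
Difference: +2 − (+1) = +1.

+1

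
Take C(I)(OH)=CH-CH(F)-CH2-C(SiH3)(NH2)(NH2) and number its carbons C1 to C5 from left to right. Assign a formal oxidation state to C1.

Bonds to more-electronegative neighbours contribute +1 each, bonds to H or metals contribute −1 each, and C–C bonds contribute 0.
C1 has a double bond to C (2×0 = 0), one bond to I (+1), one bond to O (+1).
Oxidation state = 0 + 1 + 1 = +2.

+2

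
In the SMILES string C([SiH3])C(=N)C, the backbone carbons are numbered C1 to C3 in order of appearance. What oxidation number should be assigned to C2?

+2

C2 has one bond to C (0), one bond to C (0), a double bond to N (2×+1 = +2).
Oxidation state = 0 + 0 + 2 = +2.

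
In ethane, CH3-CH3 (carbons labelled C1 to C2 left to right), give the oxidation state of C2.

C2 has one bond to H (-1), one bond to H (-1), one bond to H (-1), one bond to C (0).
Oxidation state = -1 − 1 − 1 + 0 = -3.

-3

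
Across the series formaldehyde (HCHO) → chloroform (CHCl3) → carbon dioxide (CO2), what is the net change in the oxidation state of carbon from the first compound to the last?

Carbon oxidation states along the series — formaldehyde: 0, chloroform: +2, carbon dioxide: +4.
Net change = +4 − (0) = +4.

+4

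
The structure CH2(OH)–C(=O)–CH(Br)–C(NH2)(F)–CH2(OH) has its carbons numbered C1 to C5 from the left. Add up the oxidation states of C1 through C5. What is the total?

Tallying each carbon's bonds:
C1: 1C, 2H, 1O → 0 − 2 + 1 = -1
C2: 2C, 2O → 0 + 2 = +2
C3: 2C, 1H, 1Br → 0 − 1 + 1 = 0
C4: 2C, 1N, 1F → 0 + 1 + 1 = +2
C5: 1C, 2H, 1O → 0 − 2 + 1 = -1
Sum = -1 + 2 + 0 + 2 − 1 = +2.

+2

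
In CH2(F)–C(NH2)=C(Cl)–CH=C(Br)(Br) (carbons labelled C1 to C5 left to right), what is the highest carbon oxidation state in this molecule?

Assign +1 per bond to O/N/halogen, −1 per bond to H or an electropositive element, and 0 per bond to carbon. Tallying each carbon:
C1: 1C, 2H, 1F → 0 − 2 + 1 = -1
C2: 3C, 1N → 0 + 1 = +1
C3: 3C, 1Cl → 0 + 1 = +1
C4: 3C, 1H → 0 − 1 = -1
C5: 2C, 2Br → 0 + 2 = +2
The highest value is +2.

+2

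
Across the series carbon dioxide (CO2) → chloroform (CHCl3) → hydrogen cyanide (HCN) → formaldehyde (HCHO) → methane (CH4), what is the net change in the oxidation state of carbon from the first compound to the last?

Carbon oxidation states along the series — carbon dioxide: +4, chloroform: +2, hydrogen cyanide: +2, formaldehyde: 0, methane: -4.
Net change = -4 − (+4) = -8.

-8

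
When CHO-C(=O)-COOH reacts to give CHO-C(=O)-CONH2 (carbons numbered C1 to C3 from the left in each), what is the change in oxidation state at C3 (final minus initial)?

Before: C3 has 1 bond to C, 3 bonds to O → oxidation state +3.
After: C3 has 1 bond to C, 2 bonds to O, 1 bond to N → oxidation state +3.
Δ = +3 − (+3) = 0, so no net redox change at C3.

0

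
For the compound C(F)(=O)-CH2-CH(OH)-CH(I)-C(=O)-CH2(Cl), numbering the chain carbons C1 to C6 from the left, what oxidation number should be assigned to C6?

-1

C6 has one bond to C (0), one bond to Cl (+1), one bond to H (-1), one bond to H (-1).
Oxidation state = 0 + 1 − 1 − 1 = -1.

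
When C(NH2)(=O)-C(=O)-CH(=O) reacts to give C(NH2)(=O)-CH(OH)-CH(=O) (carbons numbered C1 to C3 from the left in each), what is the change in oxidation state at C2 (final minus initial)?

Before: C2 has 2 bonds to C, 2 bonds to O → oxidation state +2.
After: C2 has 2 bonds to C, 1 bond to H, 1 bond to O → oxidation state 0.
Δ = 0 − (+2) = -2, so this is a reduction at C2.

-2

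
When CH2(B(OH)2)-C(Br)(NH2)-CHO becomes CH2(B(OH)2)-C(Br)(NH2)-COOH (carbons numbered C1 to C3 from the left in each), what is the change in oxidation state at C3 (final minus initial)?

+2

Before: C3 has 1 bond to C, 1 bond to H, 2 bonds to O → oxidation state +1.
After: C3 has 1 bond to C, 3 bonds to O → oxidation state +3.
Δ = +3 − (+1) = +2, so this is an oxidation at C3.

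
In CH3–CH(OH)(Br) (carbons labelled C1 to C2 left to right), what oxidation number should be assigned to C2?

+1

C2 has one bond to C (0), one bond to O (+1), one bond to H (-1), one bond to Br (+1).
Oxidation state = 0 + 1 − 1 + 1 = +1.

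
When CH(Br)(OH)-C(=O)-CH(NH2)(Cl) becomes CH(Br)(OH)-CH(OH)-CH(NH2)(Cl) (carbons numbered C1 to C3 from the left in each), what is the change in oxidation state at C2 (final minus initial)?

-2

Before: C2 has 2 bonds to C, 2 bonds to O → oxidation state +2.
After: C2 has 2 bonds to C, 1 bond to H, 1 bond to O → oxidation state 0.
Δ = 0 − (+2) = -2, so this is a reduction at C2.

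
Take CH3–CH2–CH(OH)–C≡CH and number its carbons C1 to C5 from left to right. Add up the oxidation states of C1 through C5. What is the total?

-6

Tallying each carbon's bonds:
C1: 1C, 3H → 0 − 3 = -3
C2: 2C, 2H → 0 − 2 = -2
C3: 2C, 1H, 1O → 0 − 1 + 1 = 0
C4: 4C → 0 = 0
C5: 3C, 1H → 0 − 1 = -1
Sum = -3 − 2 + 0 + 0 − 1 = -6.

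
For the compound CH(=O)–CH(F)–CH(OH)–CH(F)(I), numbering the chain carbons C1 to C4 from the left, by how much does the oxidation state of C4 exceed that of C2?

C4: 1C, 1H, 1F, 1I → 0 − 1 + 1 + 1 = +1
C2: 2C, 1H, 1F → 0 − 1 + 1 = 0
Difference: +1 − (0) = +1.

+1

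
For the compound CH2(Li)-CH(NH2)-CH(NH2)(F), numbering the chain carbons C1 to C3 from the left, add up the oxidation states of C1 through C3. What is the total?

Tallying each carbon's bonds:
C1: 1C, 2H, 1Li → 0 − 2 − 1 = -3
C2: 2C, 1H, 1N → 0 − 1 + 1 = 0
C3: 1C, 1H, 1N, 1F → 0 − 1 + 1 + 1 = +1
Sum = -3 + 0 + 1 = -2.

-2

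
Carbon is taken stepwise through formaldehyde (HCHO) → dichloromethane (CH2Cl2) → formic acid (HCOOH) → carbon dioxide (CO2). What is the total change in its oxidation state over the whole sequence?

+4

Carbon oxidation states along the series — formaldehyde: 0, dichloromethane: 0, formic acid: +2, carbon dioxide: +4.
Net change = +4 − (0) = +4.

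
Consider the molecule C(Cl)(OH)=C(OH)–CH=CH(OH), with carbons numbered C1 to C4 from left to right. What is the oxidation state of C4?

Count +1 for every bond to an atom more electronegative than carbon and −1 for every bond to one less electronegative; C–C bonds are 0.
C4 has a double bond to C (2×0 = 0), one bond to O (+1), one bond to H (-1).
Oxidation state = 0 + 1 − 1 = 0.

0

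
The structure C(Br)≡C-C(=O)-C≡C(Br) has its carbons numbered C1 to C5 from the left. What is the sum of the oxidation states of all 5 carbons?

+4

Each bond to a more electronegative atom (O, N, halogen) counts +1, each bond to a less electronegative atom (H, metal, B, Si) counts −1, and each C–C bond counts 0. Tallying each carbon:
C1: 3C, 1Br → 0 + 1 = +1
C2: 4C → 0 = 0
C3: 2C, 2O → 0 + 2 = +2
C4: 4C → 0 = 0
C5: 3C, 1Br → 0 + 1 = +1
Sum = +1 + 0 + 2 + 0 + 1 = +4.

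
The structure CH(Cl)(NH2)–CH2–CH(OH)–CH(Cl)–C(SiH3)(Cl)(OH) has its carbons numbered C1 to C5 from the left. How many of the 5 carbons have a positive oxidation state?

Tallying each carbon's bonds:
C1: 1C, 1H, 1N, 1Cl → 0 − 1 + 1 + 1 = +1
C2: 2C, 2H → 0 − 2 = -2
C3: 2C, 1H, 1O → 0 − 1 + 1 = 0
C4: 2C, 1H, 1Cl → 0 − 1 + 1 = 0
C5: 1C, 1O, 1Cl, 1Si → 0 + 1 + 1 − 1 = +1
2 carbons (C1, C5) meet the condition.

2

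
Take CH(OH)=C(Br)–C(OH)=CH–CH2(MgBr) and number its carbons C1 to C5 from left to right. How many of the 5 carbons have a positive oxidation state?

2

Tallying each carbon's bonds:
C1: 2C, 1H, 1O → 0 − 1 + 1 = 0
C2: 3C, 1Br → 0 + 1 = +1
C3: 3C, 1O → 0 + 1 = +1
C4: 3C, 1H → 0 − 1 = -1
C5: 1C, 2H, 1Mg → 0 − 2 − 1 = -3
2 carbons (C2, C3) meet the condition.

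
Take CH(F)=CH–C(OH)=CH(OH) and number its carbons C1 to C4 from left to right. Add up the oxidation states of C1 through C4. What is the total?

Bonds to more-electronegative neighbours contribute +1 each, bonds to H or metals contribute −1 each, and C–C bonds contribute 0. Tallying each carbon:
C1: 2C, 1H, 1F → 0 − 1 + 1 = 0
C2: 3C, 1H → 0 − 1 = -1
C3: 3C, 1O → 0 + 1 = +1
C4: 2C, 1H, 1O → 0 − 1 + 1 = 0
Sum = 0 − 1 + 1 + 0 = 0.

0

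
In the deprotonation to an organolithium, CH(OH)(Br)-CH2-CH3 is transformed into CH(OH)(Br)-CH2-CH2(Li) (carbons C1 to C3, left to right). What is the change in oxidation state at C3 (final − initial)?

0

Before: C3 has 1 bond to C, 3 bonds to H → oxidation state -3.
After: C3 has 1 bond to C, 2 bonds to H, 1 bond to Li → oxidation state -3.
Δ = -3 − (-3) = 0, so no net redox change at C3.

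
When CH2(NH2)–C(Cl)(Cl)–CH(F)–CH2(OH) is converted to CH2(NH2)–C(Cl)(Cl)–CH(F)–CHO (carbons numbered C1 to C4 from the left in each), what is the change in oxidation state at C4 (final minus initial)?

Before: C4 has 1 bond to C, 2 bonds to H, 1 bond to O → oxidation state -1.
After: C4 has 1 bond to C, 1 bond to H, 2 bonds to O → oxidation state +1.
Δ = +1 − (-1) = +2, so this is an oxidation at C4.

+2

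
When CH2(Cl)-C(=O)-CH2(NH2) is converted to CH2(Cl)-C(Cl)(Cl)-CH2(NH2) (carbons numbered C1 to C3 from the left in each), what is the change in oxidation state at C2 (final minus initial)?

Before: C2 has 2 bonds to C, 2 bonds to O → oxidation state +2.
After: C2 has 2 bonds to C, 2 bonds to Cl → oxidation state +2.
Δ = +2 − (+2) = 0, so no net redox change at C2.

0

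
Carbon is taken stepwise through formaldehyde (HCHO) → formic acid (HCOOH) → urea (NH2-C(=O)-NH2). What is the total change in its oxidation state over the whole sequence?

+4

Carbon oxidation states along the series — formaldehyde: 0, formic acid: +2, urea: +4.
Net change = +4 − (0) = +4.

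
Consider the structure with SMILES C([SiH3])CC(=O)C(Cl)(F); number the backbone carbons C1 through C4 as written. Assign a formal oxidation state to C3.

C3 has one bond to C (0), one bond to C (0), a double bond to O (2×+1 = +2).
Oxidation state = 0 + 0 + 2 = +2.

+2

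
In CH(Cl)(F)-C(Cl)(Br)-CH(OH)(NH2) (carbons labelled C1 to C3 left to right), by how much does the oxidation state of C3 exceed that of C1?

0

C3: 1C, 1H, 1O, 1N → 0 − 1 + 1 + 1 = +1
C1: 1C, 1H, 1F, 1Cl → 0 − 1 + 1 + 1 = +1
Difference: +1 − (+1) = 0.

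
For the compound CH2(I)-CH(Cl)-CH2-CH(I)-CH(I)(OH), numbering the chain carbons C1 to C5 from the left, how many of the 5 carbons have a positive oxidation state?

1

Each bond to a more electronegative atom (O, N, halogen) counts +1, each bond to a less electronegative atom (H, metal, B, Si) counts −1, and each C–C bond counts 0. Tallying each carbon:
C1: 1C, 2H, 1I → 0 − 2 + 1 = -1
C2: 2C, 1H, 1Cl → 0 − 1 + 1 = 0
C3: 2C, 2H → 0 − 2 = -2
C4: 2C, 1H, 1I → 0 − 1 + 1 = 0
C5: 1C, 1H, 1O, 1I → 0 − 1 + 1 + 1 = +1
1 carbon (C5) meets the condition.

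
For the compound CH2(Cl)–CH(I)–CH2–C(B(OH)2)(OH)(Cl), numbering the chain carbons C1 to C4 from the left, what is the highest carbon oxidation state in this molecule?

Bonds to more-electronegative neighbours contribute +1 each, bonds to H or metals contribute −1 each, and C–C bonds contribute 0. Tallying each carbon:
C1: 1C, 2H, 1Cl → 0 − 2 + 1 = -1
C2: 2C, 1H, 1I → 0 − 1 + 1 = 0
C3: 2C, 2H → 0 − 2 = -2
C4: 1C, 1O, 1Cl, 1B → 0 + 1 + 1 − 1 = +1
The highest value is +1.

+1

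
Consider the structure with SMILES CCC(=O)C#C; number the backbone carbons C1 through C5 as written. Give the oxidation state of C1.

Bonds to more-electronegative neighbours contribute +1 each, bonds to H or metals contribute −1 each, and C–C bonds contribute 0.
C1 has one bond to C (0), one bond to H (-1), one bond to H (-1), one bond to H (-1).
Oxidation state = 0 − 1 − 1 − 1 = -3.

-3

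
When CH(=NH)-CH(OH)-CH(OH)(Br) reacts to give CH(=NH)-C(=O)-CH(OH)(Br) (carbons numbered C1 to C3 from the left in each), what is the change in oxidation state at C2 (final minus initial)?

+2

Before: C2 has 2 bonds to C, 1 bond to H, 1 bond to O → oxidation state 0.
After: C2 has 2 bonds to C, 2 bonds to O → oxidation state +2.
Δ = +2 − (0) = +2, so this is an oxidation at C2.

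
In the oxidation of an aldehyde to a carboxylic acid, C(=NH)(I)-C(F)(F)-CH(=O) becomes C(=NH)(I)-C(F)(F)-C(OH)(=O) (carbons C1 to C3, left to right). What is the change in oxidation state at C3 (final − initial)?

+2

Before: C3 has 1 bond to C, 1 bond to H, 2 bonds to O → oxidation state +1.
After: C3 has 1 bond to C, 3 bonds to O → oxidation state +3.
Δ = +3 − (+1) = +2, so this is an oxidation at C3.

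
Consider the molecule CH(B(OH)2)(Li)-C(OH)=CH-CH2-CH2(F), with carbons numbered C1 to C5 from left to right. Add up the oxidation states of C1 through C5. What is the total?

-6

Tallying each carbon's bonds:
C1: 1C, 1H, 1Li, 1B → 0 − 1 − 1 − 1 = -3
C2: 3C, 1O → 0 + 1 = +1
C3: 3C, 1H → 0 − 1 = -1
C4: 2C, 2H → 0 − 2 = -2
C5: 1C, 2H, 1F → 0 − 2 + 1 = -1
Sum = -3 + 1 − 1 − 2 − 1 = -6.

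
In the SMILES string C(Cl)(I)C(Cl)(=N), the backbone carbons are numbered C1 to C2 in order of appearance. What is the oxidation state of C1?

+1

Each bond to a more electronegative atom (O, N, halogen) counts +1, each bond to a less electronegative atom (H, metal, B, Si) counts −1, and each C–C bond counts 0.
C1 has one bond to C (0), one bond to H (-1), one bond to Cl (+1), one bond to I (+1).
Oxidation state = 0 − 1 + 1 + 1 = +1.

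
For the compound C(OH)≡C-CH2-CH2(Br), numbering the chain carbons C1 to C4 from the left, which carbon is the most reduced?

C3

Tallying each carbon's bonds:
C1: 3C, 1O → 0 + 1 = +1
C2: 4C → 0 = 0
C3: 2C, 2H → 0 − 2 = -2
C4: 1C, 2H, 1Br → 0 − 2 + 1 = -1
The most reduced carbon is C3 at -2.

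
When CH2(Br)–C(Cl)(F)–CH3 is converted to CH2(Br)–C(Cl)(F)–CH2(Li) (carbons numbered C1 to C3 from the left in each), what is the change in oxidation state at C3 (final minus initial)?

Before: C3 has 1 bond to C, 3 bonds to H → oxidation state -3.
After: C3 has 1 bond to C, 2 bonds to H, 1 bond to Li → oxidation state -3.
Δ = -3 − (-3) = 0, so no net redox change at C3.

0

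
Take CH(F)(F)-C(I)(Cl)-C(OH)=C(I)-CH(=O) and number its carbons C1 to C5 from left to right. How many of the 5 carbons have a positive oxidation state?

5

Tallying each carbon's bonds:
C1: 1C, 1H, 2F → 0 − 1 + 2 = +1
C2: 2C, 1Cl, 1I → 0 + 1 + 1 = +2
C3: 3C, 1O → 0 + 1 = +1
C4: 3C, 1I → 0 + 1 = +1
C5: 1C, 1H, 2O → 0 − 1 + 2 = +1
5 carbons (C1, C2, C3, C4, C5) meet the condition.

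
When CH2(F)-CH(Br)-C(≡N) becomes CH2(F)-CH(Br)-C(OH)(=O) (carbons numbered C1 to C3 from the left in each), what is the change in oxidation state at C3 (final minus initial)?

0

Before: C3 has 1 bond to C, 3 bonds to N → oxidation state +3.
After: C3 has 1 bond to C, 3 bonds to O → oxidation state +3.
Δ = +3 − (+3) = 0, so no net redox change at C3.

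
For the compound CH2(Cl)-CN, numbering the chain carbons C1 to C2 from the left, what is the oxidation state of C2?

+3

C2 has one bond to C (0), a triple bond to N (3×+1 = +3).
Oxidation state = 0 + 3 = +3.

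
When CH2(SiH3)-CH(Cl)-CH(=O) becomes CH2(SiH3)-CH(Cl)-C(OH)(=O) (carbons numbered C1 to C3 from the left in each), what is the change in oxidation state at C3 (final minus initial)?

Before: C3 has 1 bond to C, 1 bond to H, 2 bonds to O → oxidation state +1.
After: C3 has 1 bond to C, 3 bonds to O → oxidation state +3.
Δ = +3 − (+1) = +2, so this is an oxidation at C3.

+2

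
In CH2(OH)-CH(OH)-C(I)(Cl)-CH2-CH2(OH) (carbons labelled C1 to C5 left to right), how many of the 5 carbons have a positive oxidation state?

Tallying each carbon's bonds:
C1: 1C, 2H, 1O → 0 − 2 + 1 = -1
C2: 2C, 1H, 1O → 0 − 1 + 1 = 0
C3: 2C, 1Cl, 1I → 0 + 1 + 1 = +2
C4: 2C, 2H → 0 − 2 = -2
C5: 1C, 2H, 1O → 0 − 2 + 1 = -1
1 carbon (C3) meets the condition.

1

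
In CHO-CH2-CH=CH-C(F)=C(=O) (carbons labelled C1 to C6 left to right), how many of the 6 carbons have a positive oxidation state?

Each bond to a more electronegative atom (O, N, halogen) counts +1, each bond to a less electronegative atom (H, metal, B, Si) counts −1, and each C–C bond counts 0. Tallying each carbon:
C1: 1C, 1H, 2O → 0 − 1 + 2 = +1
C2: 2C, 2H → 0 − 2 = -2
C3: 3C, 1H → 0 − 1 = -1
C4: 3C, 1H → 0 − 1 = -1
C5: 3C, 1F → 0 + 1 = +1
C6: 2C, 2O → 0 + 2 = +2
3 carbons (C1, C5, C6) meet the condition.

3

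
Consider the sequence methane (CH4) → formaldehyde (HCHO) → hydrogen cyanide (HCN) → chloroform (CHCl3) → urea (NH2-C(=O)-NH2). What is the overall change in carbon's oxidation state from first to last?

Carbon oxidation states along the series — methane: -4, formaldehyde: 0, hydrogen cyanide: +2, chloroform: +2, urea: +4.
Net change = +4 − (-4) = +8.

+8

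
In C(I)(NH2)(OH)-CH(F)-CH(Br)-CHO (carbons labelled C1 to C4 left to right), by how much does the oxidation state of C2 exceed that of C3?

0

C2: 2C, 1H, 1F → 0 − 1 + 1 = 0
C3: 2C, 1H, 1Br → 0 − 1 + 1 = 0
Difference: 0 − (0) = 0.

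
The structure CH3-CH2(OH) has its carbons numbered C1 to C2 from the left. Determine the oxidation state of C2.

Bonds to more-electronegative neighbours contribute +1 each, bonds to H or metals contribute −1 each, and C–C bonds contribute 0.
C2 has one bond to C (0), one bond to H (-1), one bond to O (+1), one bond to H (-1).
Oxidation state = 0 − 1 + 1 − 1 = -1.

-1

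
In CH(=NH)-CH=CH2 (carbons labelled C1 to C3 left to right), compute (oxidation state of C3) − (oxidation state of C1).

C3: 2C, 2H → 0 − 2 = -2
C1: 1C, 1H, 2N → 0 − 1 + 2 = +1
Difference: -2 − (+1) = -3.

-3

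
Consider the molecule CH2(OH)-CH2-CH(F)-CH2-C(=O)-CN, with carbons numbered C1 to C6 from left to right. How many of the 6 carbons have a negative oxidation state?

3

Tallying each carbon's bonds:
C1: 1C, 2H, 1O → 0 − 2 + 1 = -1
C2: 2C, 2H → 0 − 2 = -2
C3: 2C, 1H, 1F → 0 − 1 + 1 = 0
C4: 2C, 2H → 0 − 2 = -2
C5: 2C, 2O → 0 + 2 = +2
C6: 1C, 3N → 0 + 3 = +3
3 carbons (C1, C2, C4) meet the condition.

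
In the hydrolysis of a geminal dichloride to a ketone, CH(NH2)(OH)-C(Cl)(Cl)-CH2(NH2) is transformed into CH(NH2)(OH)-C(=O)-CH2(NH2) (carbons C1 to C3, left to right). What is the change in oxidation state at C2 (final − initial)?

Before: C2 has 2 bonds to C, 2 bonds to Cl → oxidation state +2.
After: C2 has 2 bonds to C, 2 bonds to O → oxidation state +2.
Δ = +2 − (+2) = 0, so no net redox change at C2.

0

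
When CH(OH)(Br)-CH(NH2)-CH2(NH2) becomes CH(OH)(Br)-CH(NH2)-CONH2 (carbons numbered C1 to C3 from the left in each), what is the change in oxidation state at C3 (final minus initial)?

Before: C3 has 1 bond to C, 2 bonds to H, 1 bond to N → oxidation state -1.
After: C3 has 1 bond to C, 2 bonds to O, 1 bond to N → oxidation state +3.
Δ = +3 − (-1) = +4, so this is an oxidation at C3.

+4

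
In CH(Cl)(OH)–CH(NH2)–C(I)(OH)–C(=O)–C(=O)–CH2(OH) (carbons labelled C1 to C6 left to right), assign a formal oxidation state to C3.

Each bond to a more electronegative atom (O, N, halogen) counts +1, each bond to a less electronegative atom (H, metal, B, Si) counts −1, and each C–C bond counts 0.
C3 has one bond to C (0), one bond to C (0), one bond to I (+1), one bond to O (+1).
Oxidation state = 0 + 0 + 1 + 1 = +2.

+2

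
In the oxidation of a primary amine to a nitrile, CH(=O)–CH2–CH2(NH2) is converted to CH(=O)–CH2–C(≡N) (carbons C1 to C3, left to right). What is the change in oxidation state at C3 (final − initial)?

+4

Before: C3 has 1 bond to C, 2 bonds to H, 1 bond to N → oxidation state -1.
After: C3 has 1 bond to C, 3 bonds to N → oxidation state +3.
Δ = +3 − (-1) = +4, so this is an oxidation at C3.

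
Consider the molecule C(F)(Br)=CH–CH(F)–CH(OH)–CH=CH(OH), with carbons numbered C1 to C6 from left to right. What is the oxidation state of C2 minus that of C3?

-1

C2: 3C, 1H → 0 − 1 = -1
C3: 2C, 1H, 1F → 0 − 1 + 1 = 0
Difference: -1 − (0) = -1.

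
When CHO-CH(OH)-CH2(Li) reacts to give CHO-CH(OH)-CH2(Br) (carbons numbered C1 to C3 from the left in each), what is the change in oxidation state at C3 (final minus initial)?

+2

Before: C3 has 1 bond to C, 2 bonds to H, 1 bond to Li → oxidation state -3.
After: C3 has 1 bond to C, 2 bonds to H, 1 bond to Br → oxidation state -1.
Δ = -1 − (-3) = +2, so this is an oxidation at C3.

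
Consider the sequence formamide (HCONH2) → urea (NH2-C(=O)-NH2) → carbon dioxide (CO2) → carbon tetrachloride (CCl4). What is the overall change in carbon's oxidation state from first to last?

+2

Carbon oxidation states along the series — formamide: +2, urea: +4, carbon dioxide: +4, carbon tetrachloride: +4.
Net change = +4 − (+2) = +2.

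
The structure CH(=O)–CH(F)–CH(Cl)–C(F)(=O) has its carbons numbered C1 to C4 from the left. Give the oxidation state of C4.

+3

Bonds to more-electronegative neighbours contribute +1 each, bonds to H or metals contribute −1 each, and C–C bonds contribute 0.
C4 has one bond to C (0), one bond to F (+1), a double bond to O (2×+1 = +2).
Oxidation state = 0 + 1 + 2 = +3.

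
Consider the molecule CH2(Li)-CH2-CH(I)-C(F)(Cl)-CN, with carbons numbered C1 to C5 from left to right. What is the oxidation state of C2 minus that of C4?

C2: 2C, 2H → 0 − 2 = -2
C4: 2C, 1F, 1Cl → 0 + 1 + 1 = +2
Difference: -2 − (+2) = -4.

-4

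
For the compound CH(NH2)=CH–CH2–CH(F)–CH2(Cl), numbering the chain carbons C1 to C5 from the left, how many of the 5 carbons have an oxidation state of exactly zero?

2

Tallying each carbon's bonds:
C1: 2C, 1H, 1N → 0 − 1 + 1 = 0
C2: 3C, 1H → 0 − 1 = -1
C3: 2C, 2H → 0 − 2 = -2
C4: 2C, 1H, 1F → 0 − 1 + 1 = 0
C5: 1C, 2H, 1Cl → 0 − 2 + 1 = -1
2 carbons (C1, C4) meet the condition.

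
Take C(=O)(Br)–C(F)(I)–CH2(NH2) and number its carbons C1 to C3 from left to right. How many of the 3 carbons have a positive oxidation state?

Each bond to a more electronegative atom (O, N, halogen) counts +1, each bond to a less electronegative atom (H, metal, B, Si) counts −1, and each C–C bond counts 0. Tallying each carbon:
C1: 1C, 2O, 1Br → 0 + 2 + 1 = +3
C2: 2C, 1F, 1I → 0 + 1 + 1 = +2
C3: 1C, 2H, 1N → 0 − 2 + 1 = -1
2 carbons (C1, C2) meet the condition.

2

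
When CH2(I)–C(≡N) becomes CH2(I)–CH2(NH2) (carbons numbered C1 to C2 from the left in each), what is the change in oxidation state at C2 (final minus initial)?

-4

Before: C2 has 1 bond to C, 3 bonds to N → oxidation state +3.
After: C2 has 1 bond to C, 2 bonds to H, 1 bond to N → oxidation state -1.
Δ = -1 − (+3) = -4, so this is a reduction at C2.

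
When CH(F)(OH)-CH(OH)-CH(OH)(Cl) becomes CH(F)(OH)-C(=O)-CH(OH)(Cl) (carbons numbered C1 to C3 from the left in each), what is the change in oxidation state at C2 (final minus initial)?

Before: C2 has 2 bonds to C, 1 bond to H, 1 bond to O → oxidation state 0.
After: C2 has 2 bonds to C, 2 bonds to O → oxidation state +2.
Δ = +2 − (0) = +2, so this is an oxidation at C2.

+2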